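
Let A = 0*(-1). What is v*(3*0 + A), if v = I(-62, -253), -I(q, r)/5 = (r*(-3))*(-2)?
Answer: 0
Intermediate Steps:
I(q, r) = -30*r (I(q, r) = -5*r*(-3)*(-2) = -5*(-3*r)*(-2) = -30*r)
v = 7590 (v = -30*(-253) = 7590)
A = 0
v*(3*0 + A) = 7590*(3*0 + 0) = 7590*(0 + 0) = 7590*0 = 0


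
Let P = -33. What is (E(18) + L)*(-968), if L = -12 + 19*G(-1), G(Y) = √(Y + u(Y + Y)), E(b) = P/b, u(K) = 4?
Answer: 40172/3 - 18392*√3 ≈ -18465.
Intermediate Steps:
E(b) = -33/b
G(Y) = √(4 + Y) (G(Y) = √(Y + 4) = √(4 + Y))
L = -12 + 19*√3 (L = -12 + 19*√(4 - 1) = -12 + 19*√3 ≈ 20.909)
(E(18) + L)*(-968) = (-33/18 + (-12 + 19*√3))*(-968) = (-33*1/18 + (-12 + 19*√3))*(-968) = (-11/6 + (-12 + 19*√3))*(-968) = (-83/6 + 19*√3)*(-968) = 40172/3 - 18392*√3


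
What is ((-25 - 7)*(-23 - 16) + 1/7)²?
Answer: 76335169/49 ≈ 1.5579e+6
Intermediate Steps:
((-25 - 7)*(-23 - 16) + 1/7)² = (-32*(-39) + ⅐)² = (1248 + ⅐)² = (8737/7)² = 76335169/49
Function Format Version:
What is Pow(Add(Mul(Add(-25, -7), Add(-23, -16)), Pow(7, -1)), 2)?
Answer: Rational(76335169, 49) ≈ 1.5579e+6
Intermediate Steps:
Pow(Add(Mul(Add(-25, -7), Add(-23, -16)), Pow(7, -1)), 2) = Pow(Add(Mul(-32, -39), Rational(1, 7)), 2) = Pow(Add(1248, Rational(1, 7)), 2) = Pow(Rational(8737, 7), 2) = Rational(76335169, 49)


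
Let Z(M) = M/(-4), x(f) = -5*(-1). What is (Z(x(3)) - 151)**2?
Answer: 370881/16 ≈ 23180.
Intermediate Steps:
x(f) = 5
Z(M) = -M/4 (Z(M) = M*(-1/4) = -M/4)
(Z(x(3)) - 151)**2 = (-1/4*5 - 151)**2 = (-5/4 - 151)**2 = (-609/4)**2 = 370881/16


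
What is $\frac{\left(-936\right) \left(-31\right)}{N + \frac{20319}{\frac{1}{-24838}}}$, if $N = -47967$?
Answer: $- \frac{9672}{168243763} \approx -5.7488 \cdot 10^{-5}$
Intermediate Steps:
$\frac{\left(-936\right) \left(-31\right)}{N + \frac{20319}{\frac{1}{-24838}}} = \frac{\left(-936\right) \left(-31\right)}{-47967 + \frac{20319}{\frac{1}{-24838}}} = \frac{29016}{-47967 + \frac{20319}{- \frac{1}{24838}}} = \frac{29016}{-47967 + 20319 \left(-24838\right)} = \frac{29016}{-47967 - 504683322} = \frac{29016}{-504731289} = 29016 \left(- \frac{1}{504731289}\right) = - \frac{9672}{168243763}$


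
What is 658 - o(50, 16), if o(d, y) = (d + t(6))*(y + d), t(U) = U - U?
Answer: -2642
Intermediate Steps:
t(U) = 0
o(d, y) = d*(d + y) (o(d, y) = (d + 0)*(y + d) = d*(d + y))
658 - o(50, 16) = 658 - 50*(50 + 16) = 658 - 50*66 = 658 - 1*3300 = 658 - 3300 = -2642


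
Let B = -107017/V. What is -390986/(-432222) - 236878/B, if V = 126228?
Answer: 6461877307434805/23127550887 ≈ 2.7940e+5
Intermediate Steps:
B = -107017/126228 ≈ -0.84781
-390986/(-432222) - 236878/B = -390986/(-432222) - 236878/(-107017/126228) = -390986*(-1/432222) - 236878*(-126228/107017) = 195493/216111 + 29900636184/107017 = 6461877307434805/23127550887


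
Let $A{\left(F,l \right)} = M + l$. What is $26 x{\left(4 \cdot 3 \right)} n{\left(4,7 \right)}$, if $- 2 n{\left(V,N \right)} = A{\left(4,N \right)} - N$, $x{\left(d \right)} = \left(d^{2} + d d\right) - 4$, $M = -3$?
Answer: $11076$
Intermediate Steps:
$A{\left(F,l \right)} = -3 + l$
$x{\left(d \right)} = -4 + 2 d^{2}$ ($x{\left(d \right)} = \left(d^{2} + d^{2}\right) - 4 = 2 d^{2} - 4 = -4 + 2 d^{2}$)
$n{\left(V,N \right)} = \frac{3}{2}$ ($n{\left(V,N \right)} = - \frac{\left(-3 + N\right) - N}{2} = \left(- \frac{1}{2}\right) \left(-3\right) = \frac{3}{2}$)
$26 x{\left(4 \cdot 3 \right)} n{\left(4,7 \right)} = 26 \left(-4 + 2 \left(4 \cdot 3\right)^{2}\right) \frac{3}{2} = 26 \left(-4 + 2 \cdot 12^{2}\right) \frac{3}{2} = 26 \left(-4 + 2 \cdot 144\right) \frac{3}{2} = 26 \left(-4 + 288\right) \frac{3}{2} = 26 \cdot 284 \cdot \frac{3}{2} = 7384 \cdot \frac{3}{2} = 11076$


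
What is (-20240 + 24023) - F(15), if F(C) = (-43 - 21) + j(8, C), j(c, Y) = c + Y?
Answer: 3824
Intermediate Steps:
j(c, Y) = Y + c
F(C) = -56 + C (F(C) = (-43 - 21) + (C + 8) = -64 + (8 + C) = -56 + C)
(-20240 + 24023) - F(15) = (-20240 + 24023) - (-56 + 15) = 3783 - 1*(-41) = 3783 + 41 = 3824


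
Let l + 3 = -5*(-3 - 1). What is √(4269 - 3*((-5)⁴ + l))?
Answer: √2343 ≈ 48.405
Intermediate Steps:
l = 17 (l = -3 - 5*(-3 - 1) = -3 - 5*(-4) = -3 + 20 = 17)
√(4269 - 3*((-5)⁴ + l)) = √(4269 - 3*((-5)⁴ + 17)) = √(4269 - 3*(625 + 17)) = √(4269 - 3*642) = √(4269 - 1926) = √2343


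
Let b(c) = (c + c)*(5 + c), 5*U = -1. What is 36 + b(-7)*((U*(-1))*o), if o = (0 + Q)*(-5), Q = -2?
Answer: 92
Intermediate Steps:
U = -⅕ (U = (⅕)*(-1) = -⅕ ≈ -0.20000)
o = 10 (o = (0 - 2)*(-5) = -2*(-5) = 10)
b(c) = 2*c*(5 + c) (b(c) = (2*c)*(5 + c) = 2*c*(5 + c))
36 + b(-7)*((U*(-1))*o) = 36 + (2*(-7)*(5 - 7))*(-⅕*(-1)*10) = 36 + (2*(-7)*(-2))*((⅕)*10) = 36 + 28*2 = 36 + 56 = 92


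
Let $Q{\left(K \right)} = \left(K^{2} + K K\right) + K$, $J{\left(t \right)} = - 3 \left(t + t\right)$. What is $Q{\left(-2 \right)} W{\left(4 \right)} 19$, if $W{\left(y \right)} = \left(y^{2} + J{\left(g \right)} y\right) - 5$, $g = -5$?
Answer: $14934$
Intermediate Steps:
$J{\left(t \right)} = - 6 t$ ($J{\left(t \right)} = - 3 \cdot 2 t = - 6 t$)
$Q{\left(K \right)} = K + 2 K^{2}$ ($Q{\left(K \right)} = \left(K^{2} + K^{2}\right) + K = 2 K^{2} + K = K + 2 K^{2}$)
$W{\left(y \right)} = -5 + y^{2} + 30 y$ ($W{\left(y \right)} = \left(y^{2} + \left(-6\right) \left(-5\right) y\right) - 5 = \left(y^{2} + 30 y\right) - 5 = -5 + y^{2} + 30 y$)
$Q{\left(-2 \right)} W{\left(4 \right)} 19 = - 2 \left(1 + 2 \left(-2\right)\right) \left(-5 + 4^{2} + 30 \cdot 4\right) 19 = - 2 \left(1 - 4\right) \left(-5 + 16 + 120\right) 19 = \left(-2\right) \left(-3\right) 131 \cdot 19 = 6 \cdot 131 \cdot 19 = 786 \cdot 19 = 14934$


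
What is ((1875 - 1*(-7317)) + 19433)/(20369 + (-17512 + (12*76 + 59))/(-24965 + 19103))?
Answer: 167799750/119419619 ≈ 1.4051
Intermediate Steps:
((1875 - 1*(-7317)) + 19433)/(20369 + (-17512 + (12*76 + 59))/(-24965 + 19103)) = ((1875 + 7317) + 19433)/(20369 + (-17512 + (912 + 59))/(-5862)) = (9192 + 19433)/(20369 + (-17512 + 971)*(-1/5862)) = 28625/(20369 - 16541*(-1/5862)) = 28625/(20369 + 16541/5862) = 28625/(119419619/5862) = 28625*(5862/119419619) = 167799750/119419619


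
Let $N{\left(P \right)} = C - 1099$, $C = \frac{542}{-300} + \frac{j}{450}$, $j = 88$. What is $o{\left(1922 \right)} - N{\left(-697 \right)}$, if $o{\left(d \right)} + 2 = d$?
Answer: $\frac{54371}{18} \approx 3020.6$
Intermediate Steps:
$C = - \frac{29}{18}$ ($C = \frac{542}{-300} + \frac{88}{450} = 542 \left(- \frac{1}{300}\right) + 88 \cdot \frac{1}{450} = - \frac{271}{150} + \frac{44}{225} = - \frac{29}{18} \approx -1.6111$)
$o{\left(d \right)} = -2 + d$
$N{\left(P \right)} = - \frac{19811}{18}$ ($N{\left(P \right)} = - \frac{29}{18} - 1099 = - \frac{19811}{18}$)
$o{\left(1922 \right)} - N{\left(-697 \right)} = \left(-2 + 1922\right) - - \frac{19811}{18} = 1920 + \frac{19811}{18} = \frac{54371}{18}$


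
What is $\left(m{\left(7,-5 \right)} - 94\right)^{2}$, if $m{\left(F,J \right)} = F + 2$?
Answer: $7225$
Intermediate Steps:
$m{\left(F,J \right)} = 2 + F$
$\left(m{\left(7,-5 \right)} - 94\right)^{2} = \left(\left(2 + 7\right) - 94\right)^{2} = \left(9 - 94\right)^{2} = \left(-85\right)^{2} = 7225$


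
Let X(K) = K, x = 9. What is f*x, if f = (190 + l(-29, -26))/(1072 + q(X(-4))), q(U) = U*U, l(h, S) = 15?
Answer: 1845/1088 ≈ 1.6958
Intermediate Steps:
q(U) = U**2
f = 205/1088 (f = (190 + 15)/(1072 + (-4)**2) = 205/(1072 + 16) = 205/1088 ≈ 0.18842)
f*x = (205/1088)*9 = 1845/1088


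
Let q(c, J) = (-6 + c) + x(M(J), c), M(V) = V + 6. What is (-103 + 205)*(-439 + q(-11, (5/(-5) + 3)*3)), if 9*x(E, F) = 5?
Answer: -139366/3 ≈ -46455.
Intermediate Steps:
M(V) = 6 + V
x(E, F) = 5/9 (x(E, F) = (⅑)*5 = 5/9)
q(c, J) = -49/9 + c (q(c, J) = (-6 + c) + 5/9 = -49/9 + c)
(-103 + 205)*(-439 + q(-11, (5/(-5) + 3)*3)) = (-103 + 205)*(-439 + (-49/9 - 11)) = 102*(-439 - 148/9) = 102*(-4099/9) = -139366/3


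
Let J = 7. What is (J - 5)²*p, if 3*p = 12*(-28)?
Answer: -448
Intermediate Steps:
p = -112 (p = (12*(-28))/3 = (⅓)*(-336) = -112)
(J - 5)²*p = (7 - 5)²*(-112) = 2²*(-112) = 4*(-112) = -448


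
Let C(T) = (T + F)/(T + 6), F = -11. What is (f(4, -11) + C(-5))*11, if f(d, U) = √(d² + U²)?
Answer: -176 + 11*√137 ≈ -47.248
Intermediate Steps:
f(d, U) = √(U² + d²)
C(T) = (-11 + T)/(6 + T) (C(T) = (T - 11)/(T + 6) = (-11 + T)/(6 + T))
(f(4, -11) + C(-5))*11 = (√((-11)² + 4²) + (-11 - 5)/(6 - 5))*11 = (√(121 + 16) - 16/1)*11 = (√137 + 1*(-16))*11 = (√137 - 16)*11 = (-16 + √137)*11 = -176 + 11*√137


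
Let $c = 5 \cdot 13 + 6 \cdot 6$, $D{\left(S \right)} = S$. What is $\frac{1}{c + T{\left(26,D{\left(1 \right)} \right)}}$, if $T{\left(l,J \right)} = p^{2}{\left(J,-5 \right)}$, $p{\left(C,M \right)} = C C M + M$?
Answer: $\frac{1}{201} \approx 0.0049751$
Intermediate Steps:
$p{\left(C,M \right)} = M + M C^{2}$ ($p{\left(C,M \right)} = C^{2} M + M = M C^{2} + M = M + M C^{2}$)
$T{\left(l,J \right)} = \left(-5 - 5 J^{2}\right)^{2}$ ($T{\left(l,J \right)} = \left(- 5 \left(1 + J^{2}\right)\right)^{2} = \left(-5 - 5 J^{2}\right)^{2}$)
$c = 101$ ($c = 65 + 36 = 101$)
$\frac{1}{c + T{\left(26,D{\left(1 \right)} \right)}} = \frac{1}{101 + 25 \left(1 + 1^{2}\right)^{2}} = \frac{1}{101 + 25 \left(1 + 1\right)^{2}} = \frac{1}{101 + 25 \cdot 2^{2}} = \frac{1}{101 + 25 \cdot 4} = \frac{1}{101 + 100} = \frac{1}{201}$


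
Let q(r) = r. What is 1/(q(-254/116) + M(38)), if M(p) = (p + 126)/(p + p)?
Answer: -1102/35 ≈ -31.486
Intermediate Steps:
M(p) = (126 + p)/(2*p) (M(p) = (126 + p)/((2*p)) = (126 + p)*(1/(2*p)) = (126 + p)/(2*p))
1/(q(-254/116) + M(38)) = 1/(-254/116 + (½)*(126 + 38)/38) = 1/(-254*1/116 + (½)*(1/38)*164) = 1/(-127/58 + 41/19) = 1/(-35/1102) = -1102/35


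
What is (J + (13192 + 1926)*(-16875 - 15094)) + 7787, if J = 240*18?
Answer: -483295235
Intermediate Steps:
J = 4320
(J + (13192 + 1926)*(-16875 - 15094)) + 7787 = (4320 + (13192 + 1926)*(-16875 - 15094)) + 7787 = (4320 + 15118*(-31969)) + 7787 = (4320 - 483307342) + 7787 = -483303022 + 7787 = -483295235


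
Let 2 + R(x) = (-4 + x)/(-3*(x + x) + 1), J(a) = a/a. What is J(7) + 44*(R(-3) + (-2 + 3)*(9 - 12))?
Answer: -4469/19 ≈ -235.21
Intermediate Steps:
J(a) = 1
R(x) = -2 + (-4 + x)/(1 - 6*x) (R(x) = -2 + (-4 + x)/(-3*(x + x) + 1) = -2 + (-4 + x)/(-6*x + 1) = -2 + (-4 + x)/(1 - 6*x))
J(7) + 44*(R(-3) + (-2 + 3)*(9 - 12)) = 1 + 44*((6 - 13*(-3))/(-1 + 6*(-3)) + (-2 + 3)*(9 - 12)) = 1 + 44*((6 + 39)/(-1 - 18) + 1*(-3)) = 1 + 44*(45/(-19) - 3) = 1 + 44*(-1/19*45 - 3) = 1 + 44*(-45/19 - 3) = 1 + 44*(-102/19) = 1 - 4488/19 = -4469/19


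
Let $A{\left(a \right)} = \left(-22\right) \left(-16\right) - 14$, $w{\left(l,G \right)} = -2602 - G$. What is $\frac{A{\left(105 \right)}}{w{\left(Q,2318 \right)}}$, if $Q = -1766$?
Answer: $- \frac{169}{2460} \approx -0.068699$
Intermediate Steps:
$A{\left(a \right)} = 338$ ($A{\left(a \right)} = 352 - 14 = 338$)
$\frac{A{\left(105 \right)}}{w{\left(Q,2318 \right)}} = \frac{338}{-2602 - 2318} = \frac{338}{-4920} = 338 \left(- \frac{1}{4920}\right) = - \frac{169}{2460}$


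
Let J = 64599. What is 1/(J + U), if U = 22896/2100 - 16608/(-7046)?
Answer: 616525/39835073559 ≈ 1.5477e-5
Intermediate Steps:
U = 8175084/616525 (U = 22896*(1/2100) - 16608*(-1/7046) = 1908/175 + 8304/3523 = 8175084/616525 ≈ 13.260)
1/(J + U) = 1/(64599 + 8175084/616525) = 1/(39835073559/616525) = 616525/39835073559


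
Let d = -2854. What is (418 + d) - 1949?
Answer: -4385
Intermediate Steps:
(418 + d) - 1949 = (418 - 2854) - 1949 = -2436 - 1949 = -4385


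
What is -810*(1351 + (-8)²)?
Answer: -1146150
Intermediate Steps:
-810*(1351 + (-8)²) = -810*(1351 + 64) = -810*1415 = -1146150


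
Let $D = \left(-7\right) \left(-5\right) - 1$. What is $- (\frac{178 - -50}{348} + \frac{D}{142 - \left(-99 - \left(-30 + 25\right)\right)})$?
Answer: $- \frac{2735}{3422} \approx -0.79924$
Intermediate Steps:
$D = 34$ ($D = 35 - 1 = 34$)
$- (\frac{178 - -50}{348} + \frac{D}{142 - \left(-99 - \left(-30 + 25\right)\right)}) = - (\frac{178 - -50}{348} + \frac{34}{142 - \left(-99 - \left(-30 + 25\right)\right)}) = - (\left(178 + 50\right) \frac{1}{348} + \frac{34}{142 - \left(-99 - -5\right)}) = - (228 \cdot \frac{1}{348} + \frac{34}{142 - \left(-99 + 5\right)}) = - (\frac{19}{29} + \frac{34}{142 - -94}) = - (\frac{19}{29} + \frac{34}{142 + 94}) = - (\frac{19}{29} + \frac{34}{236}) = - (\frac{19}{29} + 34 \cdot \frac{1}{236}) = - (\frac{19}{29} + \frac{17}{118}) = \left(-1\right) \frac{2735}{3422} = - \frac{2735}{3422}$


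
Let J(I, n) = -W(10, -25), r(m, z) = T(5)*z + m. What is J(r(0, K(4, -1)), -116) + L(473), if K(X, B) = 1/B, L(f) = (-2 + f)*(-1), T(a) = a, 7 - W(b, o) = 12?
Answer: -466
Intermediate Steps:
W(b, o) = -5 (W(b, o) = 7 - 1*12 = 7 - 12 = -5)
L(f) = 2 - f
r(m, z) = m + 5*z (r(m, z) = 5*z + m = m + 5*z)
J(I, n) = 5 (J(I, n) = -1*(-5) = 5)
J(r(0, K(4, -1)), -116) + L(473) = 5 + (2 - 1*473) = 5 + (2 - 473) = 5 - 471 = -466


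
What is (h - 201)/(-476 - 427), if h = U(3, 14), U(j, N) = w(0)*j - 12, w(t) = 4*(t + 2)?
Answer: 9/43 ≈ 0.20930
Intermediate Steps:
w(t) = 8 + 4*t (w(t) = 4*(2 + t) = 8 + 4*t)
U(j, N) = -12 + 8*j (U(j, N) = (8 + 4*0)*j - 12 = (8 + 0)*j - 12 = 8*j - 12 = -12 + 8*j)
h = 12 (h = -12 + 8*3 = -12 + 24 = 12)
(h - 201)/(-476 - 427) = (12 - 201)/(-476 - 427) = -189/(-903) = -189*(-1/903) = 9/43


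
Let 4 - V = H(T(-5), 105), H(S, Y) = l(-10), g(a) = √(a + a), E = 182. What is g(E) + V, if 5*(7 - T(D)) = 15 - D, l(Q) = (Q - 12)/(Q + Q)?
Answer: 29/10 + 2*√91 ≈ 21.979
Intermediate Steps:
g(a) = √2*√a (g(a) = √(2*a) = √2*√a)
l(Q) = (-12 + Q)/(2*Q) (l(Q) = (-12 + Q)/((2*Q)) = (-12 + Q)*(1/(2*Q)) = (-12 + Q)/(2*Q))
T(D) = 4 + D/5 (T(D) = 7 - (15 - D)/5 = 7 + (-3 + D/5) = 4 + D/5)
H(S, Y) = 11/10 (H(S, Y) = (½)*(-12 - 10)/(-10) = (½)*(-⅒)*(-22) = 11/10)
V = 29/10 (V = 4 - 1*11/10 = 4 - 11/10 = 29/10 ≈ 2.9000)
g(E) + V = √2*√182 + 29/10 = 2*√91 + 29/10 = 29/10 + 2*√91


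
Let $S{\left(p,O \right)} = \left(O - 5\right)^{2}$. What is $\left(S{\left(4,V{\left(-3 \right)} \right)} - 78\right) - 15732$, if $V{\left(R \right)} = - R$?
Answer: $-15806$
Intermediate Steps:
$S{\left(p,O \right)} = \left(-5 + O\right)^{2}$
$\left(S{\left(4,V{\left(-3 \right)} \right)} - 78\right) - 15732 = \left(\left(-5 - -3\right)^{2} - 78\right) - 15732 = \left(\left(-5 + 3\right)^{2} - 78\right) - 15732 = \left(\left(-2\right)^{2} - 78\right) - 15732 = \left(4 - 78\right) - 15732 = -74 - 15732 = -15806$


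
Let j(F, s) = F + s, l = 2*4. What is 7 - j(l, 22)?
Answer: -23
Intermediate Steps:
l = 8
7 - j(l, 22) = 7 - (8 + 22) = 7 - 1*30 = 7 - 30 = -23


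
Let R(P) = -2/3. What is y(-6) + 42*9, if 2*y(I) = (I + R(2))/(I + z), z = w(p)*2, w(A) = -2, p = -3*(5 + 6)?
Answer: 1135/3 ≈ 378.33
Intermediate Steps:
R(P) = -2/3 (R(P) = -2*1/3 = -2/3)
p = -33 (p = -3*11 = -33)
z = -4 (z = -2*2 = -4)
y(I) = (-2/3 + I)/(2*(-4 + I)) (y(I) = ((I - 2/3)/(I - 4))/2 = ((-2/3 + I)/(-4 + I))/2 = (-2/3 + I)/(2*(-4 + I)))
y(-6) + 42*9 = (-2 + 3*(-6))/(6*(-4 - 6)) + 42*9 = (1/6)*(-2 - 18)/(-10) + 378 = (1/6)*(-1/10)*(-20) + 378 = 1/3 + 378 = 1135/3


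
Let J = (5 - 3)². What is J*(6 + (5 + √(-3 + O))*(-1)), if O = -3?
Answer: 4 - 4*I*√6 ≈ 4.0 - 9.798*I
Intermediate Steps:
J = 4 (J = 2² = 4)
J*(6 + (5 + √(-3 + O))*(-1)) = 4*(6 + (5 + √(-3 - 3))*(-1)) = 4*(6 + (5 + √(-6))*(-1)) = 4*(6 + (5 + I*√6)*(-1)) = 4*(6 + (-5 - I*√6)) = 4*(1 - I*√6) = 4 - 4*I*√6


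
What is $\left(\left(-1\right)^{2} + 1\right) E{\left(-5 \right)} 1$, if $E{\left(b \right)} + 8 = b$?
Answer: $-26$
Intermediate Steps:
$E{\left(b \right)} = -8 + b$
$\left(\left(-1\right)^{2} + 1\right) E{\left(-5 \right)} 1 = \left(\left(-1\right)^{2} + 1\right) \left(-8 - 5\right) 1 = \left(1 + 1\right) \left(-13\right) 1 = 2 \left(-13\right) 1 = \left(-26\right) 1 = -26$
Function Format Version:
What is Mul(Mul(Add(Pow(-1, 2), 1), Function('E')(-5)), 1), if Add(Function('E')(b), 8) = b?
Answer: -26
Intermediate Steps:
Function('E')(b) = Add(-8, b)
Mul(Mul(Add(Pow(-1, 2), 1), Function('E')(-5)), 1) = Mul(Mul(Add(Pow(-1, 2), 1), Add(-8, -5)), 1) = Mul(Mul(Add(1, 1), -13), 1) = Mul(Mul(2, -13), 1) = Mul(-26, 1) = -26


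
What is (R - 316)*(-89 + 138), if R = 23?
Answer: -14357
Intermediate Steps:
(R - 316)*(-89 + 138) = (23 - 316)*(-89 + 138) = -293*49 = -14357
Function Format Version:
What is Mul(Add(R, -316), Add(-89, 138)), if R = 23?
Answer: -14357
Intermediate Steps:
Mul(Add(R, -316), Add(-89, 138)) = Mul(Add(23, -316), Add(-89, 138)) = Mul(-293, 49) = -14357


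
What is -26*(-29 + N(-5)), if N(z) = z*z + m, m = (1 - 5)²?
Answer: -312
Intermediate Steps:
m = 16 (m = (-4)² = 16)
N(z) = 16 + z² (N(z) = z*z + 16 = z² + 16 = 16 + z²)
-26*(-29 + N(-5)) = -26*(-29 + (16 + (-5)²)) = -26*(-29 + (16 + 25)) = -26*(-29 + 41) = -26*12 = -312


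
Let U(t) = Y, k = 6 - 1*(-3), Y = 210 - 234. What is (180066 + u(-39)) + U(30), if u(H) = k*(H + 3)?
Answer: 179718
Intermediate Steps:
Y = -24
k = 9 (k = 6 + 3 = 9)
U(t) = -24
u(H) = 27 + 9*H (u(H) = 9*(H + 3) = 9*(3 + H) = 27 + 9*H)
(180066 + u(-39)) + U(30) = (180066 + (27 + 9*(-39))) - 24 = (180066 + (27 - 351)) - 24 = (180066 - 324) - 24 = 179742 - 24 = 179718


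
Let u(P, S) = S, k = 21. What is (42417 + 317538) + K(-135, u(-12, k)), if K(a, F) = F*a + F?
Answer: 357141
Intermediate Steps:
K(a, F) = F + F*a
(42417 + 317538) + K(-135, u(-12, k)) = (42417 + 317538) + 21*(1 - 135) = 359955 + 21*(-134) = 359955 - 2814 = 357141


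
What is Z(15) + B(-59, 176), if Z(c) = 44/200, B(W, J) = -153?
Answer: -7639/50 ≈ -152.78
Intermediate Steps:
Z(c) = 11/50 (Z(c) = 44*(1/200) = 11/50)
Z(15) + B(-59, 176) = 11/50 - 153 = -7639/50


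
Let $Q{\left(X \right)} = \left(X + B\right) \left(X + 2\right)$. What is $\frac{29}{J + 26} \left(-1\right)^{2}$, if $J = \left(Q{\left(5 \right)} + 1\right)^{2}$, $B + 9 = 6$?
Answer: $\frac{29}{251} \approx 0.11554$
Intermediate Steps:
$B = -3$ ($B = -9 + 6 = -3$)
$Q{\left(X \right)} = \left(-3 + X\right) \left(2 + X\right)$ ($Q{\left(X \right)} = \left(X - 3\right) \left(X + 2\right) = \left(-3 + X\right) \left(2 + X\right)$)
$J = 225$ ($J = \left(\left(-6 + 5^{2} - 5\right) + 1\right)^{2} = \left(\left(-6 + 25 - 5\right) + 1\right)^{2} = \left(14 + 1\right)^{2} = 15^{2} = 225$)
$\frac{29}{J + 26} \left(-1\right)^{2} = \frac{29}{225 + 26} \left(-1\right)^{2} = \frac{29}{251} \cdot 1 = \frac{29}{251}$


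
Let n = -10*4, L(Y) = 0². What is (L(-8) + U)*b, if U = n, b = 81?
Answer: -3240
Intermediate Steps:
L(Y) = 0
n = -40
U = -40
(L(-8) + U)*b = (0 - 40)*81 = -40*81 = -3240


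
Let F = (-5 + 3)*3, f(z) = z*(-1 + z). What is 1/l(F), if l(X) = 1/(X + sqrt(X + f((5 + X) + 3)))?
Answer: -6 + 2*I ≈ -6.0 + 2.0*I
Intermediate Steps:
F = -6 (F = -2*3 = -6)
l(X) = 1/(X + sqrt(X + (7 + X)*(8 + X))) (l(X) = 1/(X + sqrt(X + ((5 + X) + 3)*(-1 + ((5 + X) + 3)))) = 1/(X + sqrt(X + (8 + X)*(-1 + (8 + X)))) = 1/(X + sqrt(X + (8 + X)*(7 + X))) = 1/(X + sqrt(X + (7 + X)*(8 + X))))
1/l(F) = 1/(1/(-6 + sqrt(-6 + (7 - 6)*(8 - 6)))) = 1/(1/(-6 + sqrt(-6 + 1*2))) = 1/(1/(-6 + sqrt(-6 + 2))) = 1/(1/(-6 + sqrt(-4))) = 1/(1/(-6 + 2*I)) = 1/((-6 - 2*I)/40) = -6 + 2*I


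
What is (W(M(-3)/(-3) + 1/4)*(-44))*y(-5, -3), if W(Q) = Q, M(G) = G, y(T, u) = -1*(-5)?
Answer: -275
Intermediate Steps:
y(T, u) = 5
(W(M(-3)/(-3) + 1/4)*(-44))*y(-5, -3) = ((-3/(-3) + 1/4)*(-44))*5 = ((-3*(-1/3) + 1*(1/4))*(-44))*5 = ((1 + 1/4)*(-44))*5 = ((5/4)*(-44))*5 = -55*5 = -275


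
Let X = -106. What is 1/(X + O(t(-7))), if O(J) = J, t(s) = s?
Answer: -1/113 ≈ -0.0088496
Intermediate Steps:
1/(X + O(t(-7))) = 1/(-106 - 7) = 1/(-113) = -1/113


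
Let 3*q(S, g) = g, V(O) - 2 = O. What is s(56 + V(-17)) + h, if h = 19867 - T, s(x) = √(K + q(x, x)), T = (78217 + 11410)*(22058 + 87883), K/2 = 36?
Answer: -9853662140 + √771/3 ≈ -9.8537e+9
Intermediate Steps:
K = 72 (K = 2*36 = 72)
T = 9853682007 (T = 89627*109941 = 9853682007)
V(O) = 2 + O
q(S, g) = g/3
s(x) = √(72 + x/3)
h = -9853662140 (h = 19867 - 1*9853682007 = 19867 - 9853682007 = -9853662140)
s(56 + V(-17)) + h = √(648 + 3*(56 + (2 - 17)))/3 - 9853662140 = √(648 + 3*(56 - 15))/3 - 9853662140 = √(648 + 3*41)/3 - 9853662140 = √(648 + 123)/3 - 9853662140 = √771/3 - 9853662140 = -9853662140 + √771/3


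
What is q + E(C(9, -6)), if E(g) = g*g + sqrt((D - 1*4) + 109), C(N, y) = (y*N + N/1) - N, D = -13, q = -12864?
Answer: -9948 + 2*sqrt(23) ≈ -9938.4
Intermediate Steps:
C(N, y) = N*y (C(N, y) = (N*y + N*1) - N = (N*y + N) - N = (N + N*y) - N = N*y)
E(g) = g**2 + 2*sqrt(23) (E(g) = g*g + sqrt((-13 - 1*4) + 109) = g**2 + sqrt((-13 - 4) + 109) = g**2 + sqrt(-17 + 109) = g**2 + sqrt(92) = g**2 + 2*sqrt(23))
q + E(C(9, -6)) = -12864 + ((9*(-6))**2 + 2*sqrt(23)) = -12864 + ((-54)**2 + 2*sqrt(23)) = -12864 + (2916 + 2*sqrt(23)) = -9948 + 2*sqrt(23)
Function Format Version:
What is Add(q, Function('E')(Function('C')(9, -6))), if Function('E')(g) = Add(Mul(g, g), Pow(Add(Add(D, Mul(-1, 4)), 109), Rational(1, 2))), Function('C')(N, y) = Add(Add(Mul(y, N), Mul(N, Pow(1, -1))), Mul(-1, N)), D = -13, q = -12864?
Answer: Add(-9948, Mul(2, Pow(23, Rational(1, 2)))) ≈ -9938.4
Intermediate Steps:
Function('C')(N, y) = Mul(N, y) (Function('C')(N, y) = Add(Add(Mul(N, y), Mul(N, 1)), Mul(-1, N)) = Add(Add(Mul(N, y), N), Mul(-1, N)) = Add(Add(N, Mul(N, y)), Mul(-1, N)) = Mul(N, y))
Function('E')(g) = Add(Pow(g, 2), Mul(2, Pow(23, Rational(1, 2)))) (Function('E')(g) = Add(Mul(g, g), Pow(Add(Add(-13, Mul(-1, 4)), 109), Rational(1, 2))) = Add(Pow(g, 2), Pow(Add(Add(-13, -4), 109), Rational(1, 2))) = Add(Pow(g, 2), Pow(Add(-17, 109), Rational(1, 2))) = Add(Pow(g, 2), Pow(92, Rational(1, 2))) = Add(Pow(g, 2), Mul(2, Pow(23, Rational(1, 2)))))
Add(q, Function('E')(Function('C')(9, -6))) = Add(-12864, Add(Pow(Mul(9, -6), 2), Mul(2, Pow(23, Rational(1, 2))))) = Add(-12864, Add(Pow(-54, 2), Mul(2, Pow(23, Rational(1, 2))))) = Add(-12864, Add(2916, Mul(2, Pow(23, Rational(1, 2))))) = Add(-9948, Mul(2, Pow(23, Rational(1, 2))))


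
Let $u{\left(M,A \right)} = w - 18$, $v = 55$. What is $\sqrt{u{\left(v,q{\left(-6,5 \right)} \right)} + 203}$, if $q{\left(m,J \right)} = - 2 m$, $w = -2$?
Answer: $\sqrt{183} \approx 13.528$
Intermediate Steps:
$u{\left(M,A \right)} = -20$ ($u{\left(M,A \right)} = -2 - 18 = -20$)
$\sqrt{u{\left(v,q{\left(-6,5 \right)} \right)} + 203} = \sqrt{-20 + 203} = \sqrt{183}$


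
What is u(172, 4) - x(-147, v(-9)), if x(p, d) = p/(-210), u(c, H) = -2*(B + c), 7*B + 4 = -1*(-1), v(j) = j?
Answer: -24069/70 ≈ -343.84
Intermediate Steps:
B = -3/7 (B = -4/7 + (-1*(-1))/7 = -4/7 + (1/7)*1 = -4/7 + 1/7 = -3/7 ≈ -0.42857)
u(c, H) = 6/7 - 2*c (u(c, H) = -2*(-3/7 + c) = 6/7 - 2*c)
x(p, d) = -p/210 (x(p, d) = p*(-1/210) = -p/210)
u(172, 4) - x(-147, v(-9)) = (6/7 - 2*172) - (-1)*(-147)/210 = (6/7 - 344) - 1*7/10 = -2402/7 - 7/10 = -24069/70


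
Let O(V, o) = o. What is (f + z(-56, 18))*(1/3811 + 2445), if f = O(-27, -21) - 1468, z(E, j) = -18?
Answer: -14042069272/3811 ≈ -3.6846e+6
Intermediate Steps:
f = -1489 (f = -21 - 1468 = -1489)
(f + z(-56, 18))*(1/3811 + 2445) = (-1489 - 18)*(1/3811 + 2445) = -1507*(1/3811 + 2445) = -1507*9317896/3811 = -14042069272/3811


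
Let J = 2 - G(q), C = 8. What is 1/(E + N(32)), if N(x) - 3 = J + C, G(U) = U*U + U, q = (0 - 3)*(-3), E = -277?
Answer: -1/354 ≈ -0.0028249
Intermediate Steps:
q = 9 (q = -3*(-3) = 9)
G(U) = U + U² (G(U) = U² + U = U + U²)
J = -88 (J = 2 - 9*(1 + 9) = 2 - 9*10 = 2 - 1*90 = 2 - 90 = -88)
N(x) = -77 (N(x) = 3 + (-88 + 8) = 3 - 80 = -77)
1/(E + N(32)) = 1/(-277 - 77) = 1/(-354) = -1/354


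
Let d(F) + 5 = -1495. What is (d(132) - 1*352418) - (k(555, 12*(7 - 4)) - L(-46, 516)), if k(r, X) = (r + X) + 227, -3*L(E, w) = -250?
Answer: -1063958/3 ≈ -3.5465e+5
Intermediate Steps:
L(E, w) = 250/3 (L(E, w) = -⅓*(-250) = 250/3)
d(F) = -1500 (d(F) = -5 - 1495 = -1500)
k(r, X) = 227 + X + r (k(r, X) = (X + r) + 227 = 227 + X + r)
(d(132) - 1*352418) - (k(555, 12*(7 - 4)) - L(-46, 516)) = (-1500 - 1*352418) - ((227 + 12*(7 - 4) + 555) - 1*250/3) = (-1500 - 352418) - ((227 + 12*3 + 555) - 250/3) = -353918 - ((227 + 36 + 555) - 250/3) = -353918 - (818 - 250/3) = -353918 - 1*2204/3 = -353918 - 2204/3 = -1063958/3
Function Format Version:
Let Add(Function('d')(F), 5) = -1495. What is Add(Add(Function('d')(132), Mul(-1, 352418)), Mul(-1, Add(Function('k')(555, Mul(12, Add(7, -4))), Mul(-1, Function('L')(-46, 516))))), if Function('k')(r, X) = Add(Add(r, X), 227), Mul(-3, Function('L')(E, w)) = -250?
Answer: Rational(-1063958, 3) ≈ -3.5465e+5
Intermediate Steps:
Function('L')(E, w) = Rational(250, 3) (Function('L')(E, w) = Mul(Rational(-1, 3), -250) = Rational(250, 3))
Function('d')(F) = -1500 (Function('d')(F) = Add(-5, -1495) = -1500)
Function('k')(r, X) = Add(227, X, r) (Function('k')(r, X) = Add(Add(X, r), 227) = Add(227, X, r))
Add(Add(Function('d')(132), Mul(-1, 352418)), Mul(-1, Add(Function('k')(555, Mul(12, Add(7, -4))), Mul(-1, Function('L')(-46, 516))))) = Add(Add(-1500, Mul(-1, 352418)), Mul(-1, Add(Add(227, Mul(12, Add(7, -4)), 555), Mul(-1, Rational(250, 3))))) = Add(Add(-1500, -352418), Mul(-1, Add(Add(227, Mul(12, 3), 555), Rational(-250, 3)))) = Add(-353918, Mul(-1, Add(Add(227, 36, 555), Rational(-250, 3)))) = Add(-353918, Mul(-1, Add(818, Rational(-250, 3)))) = Add(-353918, Mul(-1, Rational(2204, 3))) = Add(-353918, Rational(-2204, 3)) = Rational(-1063958, 3)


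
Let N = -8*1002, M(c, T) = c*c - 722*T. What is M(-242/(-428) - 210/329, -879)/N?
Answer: -64202115539521/810925525824 ≈ -79.171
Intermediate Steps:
M(c, T) = c**2 - 722*T
N = -8016
M(-242/(-428) - 210/329, -879)/N = ((-242/(-428) - 210/329)**2 - 722*(-879))/(-8016) = ((-242*(-1/428) - 210*1/329)**2 + 634638)*(-1/8016) = ((121/214 - 30/47)**2 + 634638)*(-1/8016) = ((-733/10058)**2 + 634638)*(-1/8016) = (537289/101163364 + 634638)*(-1/8016) = (64202115539521/101163364)*(-1/8016) = -64202115539521/810925525824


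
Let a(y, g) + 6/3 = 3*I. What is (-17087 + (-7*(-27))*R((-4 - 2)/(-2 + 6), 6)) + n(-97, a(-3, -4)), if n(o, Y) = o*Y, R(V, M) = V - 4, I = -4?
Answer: -33537/2 ≈ -16769.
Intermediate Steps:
R(V, M) = -4 + V
a(y, g) = -14 (a(y, g) = -2 + 3*(-4) = -2 - 12 = -14)
n(o, Y) = Y*o
(-17087 + (-7*(-27))*R((-4 - 2)/(-2 + 6), 6)) + n(-97, a(-3, -4)) = (-17087 + (-7*(-27))*(-4 + (-4 - 2)/(-2 + 6))) - 14*(-97) = (-17087 + 189*(-4 - 6/4)) + 1358 = (-17087 + 189*(-4 - 6*1/4)) + 1358 = (-17087 + 189*(-4 - 3/2)) + 1358 = (-17087 + 189*(-11/2)) + 1358 = (-17087 - 2079/2) + 1358 = -36253/2 + 1358 = -33537/2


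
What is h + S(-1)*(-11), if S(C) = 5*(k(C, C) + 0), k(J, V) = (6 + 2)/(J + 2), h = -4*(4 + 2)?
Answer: -464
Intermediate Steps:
h = -24 (h = -4*6 = -24)
k(J, V) = 8/(2 + J)
S(C) = 40/(2 + C) (S(C) = 5*(8/(2 + C) + 0) = 5*(8/(2 + C)) = 40/(2 + C))
h + S(-1)*(-11) = -24 + (40/(2 - 1))*(-11) = -24 + (40/1)*(-11) = -24 + (40*1)*(-11) = -24 + 40*(-11) = -24 - 440 = -464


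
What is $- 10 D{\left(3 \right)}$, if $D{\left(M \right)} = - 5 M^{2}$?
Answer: $450$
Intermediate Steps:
$- 10 D{\left(3 \right)} = - 10 \left(- 5 \cdot 3^{2}\right) = - 10 \left(\left(-5\right) 9\right) = \left(-10\right) \left(-45\right) = 450$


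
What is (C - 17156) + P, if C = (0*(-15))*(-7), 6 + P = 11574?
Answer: -5588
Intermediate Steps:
P = 11568 (P = -6 + 11574 = 11568)
C = 0 (C = 0*(-7) = 0)
(C - 17156) + P = (0 - 17156) + 11568 = -17156 + 11568 = -5588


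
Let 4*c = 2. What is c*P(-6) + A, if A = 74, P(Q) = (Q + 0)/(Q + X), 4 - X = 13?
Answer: 371/5 ≈ 74.200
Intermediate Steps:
X = -9 (X = 4 - 1*13 = 4 - 13 = -9)
c = ½ (c = (¼)*2 = ½ ≈ 0.50000)
P(Q) = Q/(-9 + Q) (P(Q) = (Q + 0)/(Q - 9) = Q/(-9 + Q))
c*P(-6) + A = (-6/(-9 - 6))/2 + 74 = (-6/(-15))/2 + 74 = (-6*(-1/15))/2 + 74 = (½)*(⅖) + 74 = ⅕ + 74 = 371/5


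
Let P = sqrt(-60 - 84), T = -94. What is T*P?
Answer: -1128*I ≈ -1128.0*I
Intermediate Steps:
P = 12*I (P = sqrt(-144) = 12*I ≈ 12.0*I)
T*P = -1128*I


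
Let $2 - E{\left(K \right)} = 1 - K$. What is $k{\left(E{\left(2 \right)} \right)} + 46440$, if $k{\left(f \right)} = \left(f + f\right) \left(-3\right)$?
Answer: $46422$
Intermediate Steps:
$E{\left(K \right)} = 1 + K$ ($E{\left(K \right)} = 2 - \left(1 - K\right) = 2 + \left(-1 + K\right) = 1 + K$)
$k{\left(f \right)} = - 6 f$ ($k{\left(f \right)} = 2 f \left(-3\right) = - 6 f$)
$k{\left(E{\left(2 \right)} \right)} + 46440 = - 6 \left(1 + 2\right) + 46440 = \left(-6\right) 3 + 46440 = -18 + 46440 = 46422$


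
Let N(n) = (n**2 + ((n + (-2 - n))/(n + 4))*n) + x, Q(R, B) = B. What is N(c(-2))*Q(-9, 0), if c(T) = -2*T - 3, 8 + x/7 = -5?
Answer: 0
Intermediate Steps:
x = -91 (x = -56 + 7*(-5) = -56 - 35 = -91)
c(T) = -3 - 2*T
N(n) = -91 + n**2 - 2*n/(4 + n) (N(n) = (n**2 + ((n + (-2 - n))/(n + 4))*n) - 91 = (n**2 + (-2/(4 + n))*n) - 91 = (n**2 - 2*n/(4 + n)) - 91 = -91 + n**2 - 2*n/(4 + n))
N(c(-2))*Q(-9, 0) = ((-364 + (-3 - 2*(-2))**3 - 93*(-3 - 2*(-2)) + 4*(-3 - 2*(-2))**2)/(4 + (-3 - 2*(-2))))*0 = ((-364 + (-3 + 4)**3 - 93*(-3 + 4) + 4*(-3 + 4)**2)/(4 + (-3 + 4)))*0 = ((-364 + 1**3 - 93*1 + 4*1**2)/(4 + 1))*0 = ((-364 + 1 - 93 + 4*1)/5)*0 = ((-364 + 1 - 93 + 4)/5)*0 = ((1/5)*(-452))*0 = -452/5*0 = 0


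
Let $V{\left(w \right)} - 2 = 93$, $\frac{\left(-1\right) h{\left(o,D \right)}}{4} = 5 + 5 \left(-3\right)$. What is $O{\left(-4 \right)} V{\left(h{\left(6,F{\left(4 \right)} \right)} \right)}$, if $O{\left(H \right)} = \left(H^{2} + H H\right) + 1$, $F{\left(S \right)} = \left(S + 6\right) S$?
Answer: $3135$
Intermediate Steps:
$F{\left(S \right)} = S \left(6 + S\right)$ ($F{\left(S \right)} = \left(6 + S\right) S = S \left(6 + S\right)$)
$h{\left(o,D \right)} = 40$ ($h{\left(o,D \right)} = - 4 \left(5 + 5 \left(-3\right)\right) = - 4 \left(5 - 15\right) = \left(-4\right) \left(-10\right) = 40$)
$V{\left(w \right)} = 95$ ($V{\left(w \right)} = 2 + 93 = 95$)
$O{\left(H \right)} = 1 + 2 H^{2}$ ($O{\left(H \right)} = \left(H^{2} + H^{2}\right) + 1 = 2 H^{2} + 1 = 1 + 2 H^{2}$)
$O{\left(-4 \right)} V{\left(h{\left(6,F{\left(4 \right)} \right)} \right)} = \left(1 + 2 \left(-4\right)^{2}\right) 95 = \left(1 + 2 \cdot 16\right) 95 = \left(1 + 32\right) 95 = 33 \cdot 95 = 3135$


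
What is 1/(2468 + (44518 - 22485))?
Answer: 1/24501 ≈ 4.0815e-5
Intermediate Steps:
1/(2468 + (44518 - 22485)) = 1/(2468 + 22033) = 1/24501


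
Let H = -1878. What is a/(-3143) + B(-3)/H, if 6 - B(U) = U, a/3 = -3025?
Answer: 5671521/1967518 ≈ 2.8826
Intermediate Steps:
a = -9075 (a = 3*(-3025) = -9075)
B(U) = 6 - U
a/(-3143) + B(-3)/H = -9075/(-3143) + (6 - 1*(-3))/(-1878) = -9075*(-1/3143) + (6 + 3)*(-1/1878) = 9075/3143 + 9*(-1/1878) = 9075/3143 - 3/626 = 5671521/1967518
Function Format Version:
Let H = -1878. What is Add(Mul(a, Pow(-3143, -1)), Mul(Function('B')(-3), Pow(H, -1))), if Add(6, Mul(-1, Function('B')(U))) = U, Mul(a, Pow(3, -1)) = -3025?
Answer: Rational(5671521, 1967518) ≈ 2.8826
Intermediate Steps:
a = -9075 (a = Mul(3, -3025) = -9075)
Function('B')(U) = Add(6, Mul(-1, U))
Add(Mul(a, Pow(-3143, -1)), Mul(Function('B')(-3), Pow(H, -1))) = Add(Mul(-9075, Pow(-3143, -1)), Mul(Add(6, Mul(-1, -3)), Pow(-1878, -1))) = Add(Mul(-9075, Rational(-1, 3143)), Mul(Add(6, 3), Rational(-1, 1878))) = Add(Rational(9075, 3143), Mul(9, Rational(-1, 1878))) = Add(Rational(9075, 3143), Rational(-3, 626)) = Rational(5671521, 1967518)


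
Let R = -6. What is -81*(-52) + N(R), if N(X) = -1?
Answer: 4211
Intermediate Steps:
-81*(-52) + N(R) = -81*(-52) - 1 = 4212 - 1 = 4211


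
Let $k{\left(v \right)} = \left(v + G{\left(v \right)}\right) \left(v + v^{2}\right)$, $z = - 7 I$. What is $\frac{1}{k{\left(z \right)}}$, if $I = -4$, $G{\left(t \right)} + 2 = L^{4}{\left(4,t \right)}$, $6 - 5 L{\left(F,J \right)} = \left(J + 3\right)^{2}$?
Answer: $\frac{1}{1080661070244} \approx 9.2536 \cdot 10^{-13}$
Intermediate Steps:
$L{\left(F,J \right)} = \frac{6}{5} - \frac{\left(3 + J\right)^{2}}{5}$ ($L{\left(F,J \right)} = \frac{6}{5} - \frac{\left(J + 3\right)^{2}}{5} = \frac{6}{5} - \frac{\left(3 + J\right)^{2}}{5}$)
$G{\left(t \right)} = -2 + \left(\frac{6}{5} - \frac{\left(3 + t\right)^{2}}{5}\right)^{4}$
$z = 28$ ($z = \left(-7\right) \left(-4\right) = 28$)
$k{\left(v \right)} = \left(v + v^{2}\right) \left(-2 + v + \frac{\left(-6 + \left(3 + v\right)^{2}\right)^{4}}{625}\right)$ ($k{\left(v \right)} = \left(v + \left(-2 + \frac{\left(-6 + \left(3 + v\right)^{2}\right)^{4}}{625}\right)\right) \left(v + v^{2}\right) = \left(-2 + v + \frac{\left(-6 + \left(3 + v\right)^{2}\right)^{4}}{625}\right) \left(v + v^{2}\right) = \left(v + v^{2}\right) \left(-2 + v + \frac{\left(-6 + \left(3 + v\right)^{2}\right)^{4}}{625}\right)$)
$\frac{1}{k{\left(z \right)}} = \frac{1}{\frac{1}{625} \cdot 28 \left(-1250 + \left(-6 + \left(3 + 28\right)^{2}\right)^{4} + 625 \cdot 28 + 625 \cdot 28^{2} + 28 \left(-1250 + \left(-6 + \left(3 + 28\right)^{2}\right)^{4}\right)\right)} = \frac{1}{\frac{1}{625} \cdot 28 \left(-1250 + \left(-6 + 31^{2}\right)^{4} + 17500 + 625 \cdot 784 + 28 \left(-1250 + \left(-6 + 31^{2}\right)^{4}\right)\right)} = \frac{1}{\frac{1}{625} \cdot 28 \left(-1250 + \left(-6 + 961\right)^{4} + 17500 + 490000 + 28 \left(-1250 + \left(-6 + 961\right)^{4}\right)\right)} = \frac{1}{\frac{1}{625} \cdot 28 \left(-1250 + 955^{4} + 17500 + 490000 + 28 \left(-1250 + 955^{4}\right)\right)} = \frac{1}{\frac{1}{625} \cdot 28 \left(-1250 + 831789600625 + 17500 + 490000 + 28 \left(-1250 + 831789600625\right)\right)} = \frac{1}{\frac{1}{625} \cdot 28 \left(-1250 + 831789600625 + 17500 + 490000 + 28 \cdot 831789599375\right)} = \frac{1}{\frac{1}{625} \cdot 28 \left(-1250 + 831789600625 + 17500 + 490000 + 23290108782500\right)} = \frac{1}{\frac{1}{625} \cdot 28 \cdot 24121898889375} = \frac{1}{1080661070244}$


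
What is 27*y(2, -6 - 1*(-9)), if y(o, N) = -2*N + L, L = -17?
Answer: -621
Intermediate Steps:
y(o, N) = -17 - 2*N (y(o, N) = -2*N - 17 = -17 - 2*N)
27*y(2, -6 - 1*(-9)) = 27*(-17 - 2*(-6 - 1*(-9))) = 27*(-17 - 2*(-6 + 9)) = 27*(-17 - 2*3) = 27*(-17 - 6) = 27*(-23) = -621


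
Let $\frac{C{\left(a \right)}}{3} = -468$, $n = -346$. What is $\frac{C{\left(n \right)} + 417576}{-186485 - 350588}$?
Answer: $- \frac{416172}{537073} \approx -0.77489$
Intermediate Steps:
$C{\left(a \right)} = -1404$ ($C{\left(a \right)} = 3 \left(-468\right) = -1404$)
$\frac{C{\left(n \right)} + 417576}{-186485 - 350588} = \frac{-1404 + 417576}{-186485 - 350588} = \frac{416172}{-537073} = 416172 \left(- \frac{1}{537073}\right) = - \frac{416172}{537073}$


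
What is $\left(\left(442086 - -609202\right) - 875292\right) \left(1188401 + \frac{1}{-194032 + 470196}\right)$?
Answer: $\frac{14440189052086235}{69041} \approx 2.0915 \cdot 10^{11}$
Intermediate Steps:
$\left(\left(442086 - -609202\right) - 875292\right) \left(1188401 + \frac{1}{-194032 + 470196}\right) = \left(\left(442086 + 609202\right) - 875292\right) \left(1188401 + \frac{1}{276164}\right) = \left(1051288 - 875292\right) \left(1188401 + \frac{1}{276164}\right) = 175996 \cdot \frac{328193573765}{276164} = \frac{14440189052086235}{69041}$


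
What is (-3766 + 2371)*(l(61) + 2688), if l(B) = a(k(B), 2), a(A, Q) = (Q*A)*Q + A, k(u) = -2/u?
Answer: -228721410/61 ≈ -3.7495e+6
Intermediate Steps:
a(A, Q) = A + A*Q² (a(A, Q) = (A*Q)*Q + A = A*Q² + A = A + A*Q²)
l(B) = -10/B (l(B) = (-2/B)*(1 + 2²) = (-2/B)*(1 + 4) = -2/B*5 = -10/B)
(-3766 + 2371)*(l(61) + 2688) = (-3766 + 2371)*(-10/61 + 2688) = -1395*(-10*1/61 + 2688) = -1395*(-10/61 + 2688) = -1395*163958/61 = -228721410/61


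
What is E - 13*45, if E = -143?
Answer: -728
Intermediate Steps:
E - 13*45 = -143 - 13*45 = -143 - 585 = -728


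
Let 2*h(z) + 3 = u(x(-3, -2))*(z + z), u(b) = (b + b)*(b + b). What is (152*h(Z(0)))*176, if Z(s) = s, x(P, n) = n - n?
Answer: -40128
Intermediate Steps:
x(P, n) = 0
u(b) = 4*b² (u(b) = (2*b)*(2*b) = 4*b²)
h(z) = -3/2 (h(z) = -3/2 + ((4*0²)*(z + z))/2 = -3/2 + ((4*0)*(2*z))/2 = -3/2 + (0*(2*z))/2 = -3/2 + (½)*0 = -3/2 + 0 = -3/2)
(152*h(Z(0)))*176 = (152*(-3/2))*176 = -228*176 = -40128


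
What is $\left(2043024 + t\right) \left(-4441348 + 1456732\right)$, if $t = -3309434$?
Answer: $3779747548560$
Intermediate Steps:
$\left(2043024 + t\right) \left(-4441348 + 1456732\right) = \left(2043024 - 3309434\right) \left(-4441348 + 1456732\right) = \left(-1266410\right) \left(-2984616\right) = 3779747548560$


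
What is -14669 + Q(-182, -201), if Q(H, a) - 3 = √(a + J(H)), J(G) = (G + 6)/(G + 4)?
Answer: -14666 + I*√1584289/89 ≈ -14666.0 + 14.143*I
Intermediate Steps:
J(G) = (6 + G)/(4 + G)
Q(H, a) = 3 + √(a + (6 + H)/(4 + H))
-14669 + Q(-182, -201) = -14669 + (3 + √((6 - 182 - 201*(4 - 182))/(4 - 182))) = -14669 + (3 + √((6 - 182 - 201*(-178))/(-178))) = -14669 + (3 + √(-(6 - 182 + 35778)/178)) = -14669 + (3 + √(-1/178*35602)) = -14669 + (3 + √(-17801/89)) = -14669 + (3 + I*√1584289/89) = -14666 + I*√1584289/89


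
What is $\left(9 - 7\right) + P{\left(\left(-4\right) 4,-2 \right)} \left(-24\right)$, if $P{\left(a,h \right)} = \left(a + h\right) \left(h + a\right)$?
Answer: $-7774$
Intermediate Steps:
$P{\left(a,h \right)} = \left(a + h\right)^{2}$ ($P{\left(a,h \right)} = \left(a + h\right) \left(a + h\right) = \left(a + h\right)^{2}$)
$\left(9 - 7\right) + P{\left(\left(-4\right) 4,-2 \right)} \left(-24\right) = \left(9 - 7\right) + \left(\left(-4\right) 4 - 2\right)^{2} \left(-24\right) = 2 + \left(-16 - 2\right)^{2} \left(-24\right) = 2 + \left(-18\right)^{2} \left(-24\right) = 2 + 324 \left(-24\right) = 2 - 7776 = -7774$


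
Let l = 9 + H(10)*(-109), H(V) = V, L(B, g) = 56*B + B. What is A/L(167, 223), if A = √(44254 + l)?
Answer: 3*√533/3173 ≈ 0.021828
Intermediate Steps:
L(B, g) = 57*B
l = -1081 (l = 9 + 10*(-109) = 9 - 1090 = -1081)
A = 9*√533 (A = √(44254 - 1081) = √43173 = 9*√533 ≈ 207.78)
A/L(167, 223) = (9*√533)/((57*167)) = (9*√533)/9519 = (9*√533)*(1/9519) = 3*√533/3173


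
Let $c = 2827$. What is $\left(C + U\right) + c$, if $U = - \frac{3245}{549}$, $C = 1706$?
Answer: $\frac{2485372}{549} \approx 4527.1$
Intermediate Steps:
$U = - \frac{3245}{549}$ ($U = \left(-3245\right) \frac{1}{549} = - \frac{3245}{549} \approx -5.9107$)
$\left(C + U\right) + c = \left(1706 - \frac{3245}{549}\right) + 2827 = \frac{933349}{549} + 2827 = \frac{2485372}{549}$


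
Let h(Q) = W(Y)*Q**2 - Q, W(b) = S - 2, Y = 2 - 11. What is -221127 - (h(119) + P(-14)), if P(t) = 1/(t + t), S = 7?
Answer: -8170763/28 ≈ -2.9181e+5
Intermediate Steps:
P(t) = 1/(2*t)
Y = -9
W(b) = 5 (W(b) = 7 - 2 = 5)
h(Q) = -Q + 5*Q**2 (h(Q) = 5*Q**2 - Q = -Q + 5*Q**2)
-221127 - (h(119) + P(-14)) = -221127 - (119*(-1 + 5*119) + (1/2)/(-14)) = -221127 - (119*(-1 + 595) + (1/2)*(-1/14)) = -221127 - (119*594 - 1/28) = -221127 - (70686 - 1/28) = -221127 - 1*1979207/28 = -221127 - 1979207/28 = -8170763/28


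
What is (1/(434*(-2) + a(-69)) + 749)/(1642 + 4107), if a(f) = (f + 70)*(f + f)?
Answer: 753493/5783494 ≈ 0.13028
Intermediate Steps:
a(f) = 2*f*(70 + f) (a(f) = (70 + f)*(2*f) = 2*f*(70 + f))
(1/(434*(-2) + a(-69)) + 749)/(1642 + 4107) = (1/(434*(-2) + 2*(-69)*(70 - 69)) + 749)/(1642 + 4107) = (1/(-868 + 2*(-69)*1) + 749)/5749 = (1/(-868 - 138) + 749)*(1/5749) = (1/(-1006) + 749)*(1/5749) = (-1/1006 + 749)*(1/5749) = (753493/1006)*(1/5749) = 753493/5783494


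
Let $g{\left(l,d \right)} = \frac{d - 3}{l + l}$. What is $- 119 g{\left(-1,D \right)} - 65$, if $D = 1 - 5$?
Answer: $- \frac{963}{2} \approx -481.5$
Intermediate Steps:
$D = -4$
$g{\left(l,d \right)} = \frac{-3 + d}{2 l}$
$- 119 g{\left(-1,D \right)} - 65 = - 119 \frac{-3 - 4}{2 \left(-1\right)} - 65 = - 119 \cdot \frac{1}{2} \left(-1\right) \left(-7\right) - 65 = \left(-119\right) \frac{7}{2} - 65 = - \frac{833}{2} - 65 = - \frac{963}{2}$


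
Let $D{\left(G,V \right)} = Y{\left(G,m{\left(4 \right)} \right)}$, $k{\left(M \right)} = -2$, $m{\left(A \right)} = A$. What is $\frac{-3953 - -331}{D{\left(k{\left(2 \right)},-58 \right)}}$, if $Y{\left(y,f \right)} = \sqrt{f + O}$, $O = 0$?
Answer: $-1811$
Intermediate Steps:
$Y{\left(y,f \right)} = \sqrt{f}$ ($Y{\left(y,f \right)} = \sqrt{f + 0} = \sqrt{f}$)
$D{\left(G,V \right)} = 2$ ($D{\left(G,V \right)} = \sqrt{4} = 2$)
$\frac{-3953 - -331}{D{\left(k{\left(2 \right)},-58 \right)}} = \frac{-3953 - -331}{2} = \left(-3953 + 331\right) \frac{1}{2} = \left(-3622\right) \frac{1}{2} = -1811$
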